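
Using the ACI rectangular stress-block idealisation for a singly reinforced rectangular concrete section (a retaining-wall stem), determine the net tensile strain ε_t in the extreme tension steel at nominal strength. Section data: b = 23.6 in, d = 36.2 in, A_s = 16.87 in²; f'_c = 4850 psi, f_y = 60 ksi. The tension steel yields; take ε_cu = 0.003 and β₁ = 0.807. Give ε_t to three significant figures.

ε_t ≈ 0.00542

a = A_s f_y/(0.85 f'_c b) = 10.404 in.
β₁ = 0.807, so c = a/β₁ = 10.404/0.807 = 12.892 in.
From the linear strain diagram with ε_cu = 0.003: ε_t = 0.003 (d − c)/c = 0.003 × (36.2 − 12.892)/12.892 = 0.00542.
Since ε_t ≥ 0.005, the section is tension-controlled.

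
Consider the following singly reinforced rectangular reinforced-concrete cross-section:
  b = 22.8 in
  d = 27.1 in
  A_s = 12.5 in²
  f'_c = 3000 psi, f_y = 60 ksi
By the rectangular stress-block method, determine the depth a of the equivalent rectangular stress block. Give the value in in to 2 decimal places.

a ≈ 12.90 in

T = A_s f_y = 12.5 × 60 = 750 kips.
a = T/(0.85 f'_c b) = 750/(0.85 × 3 × 22.8) = 12.90 in.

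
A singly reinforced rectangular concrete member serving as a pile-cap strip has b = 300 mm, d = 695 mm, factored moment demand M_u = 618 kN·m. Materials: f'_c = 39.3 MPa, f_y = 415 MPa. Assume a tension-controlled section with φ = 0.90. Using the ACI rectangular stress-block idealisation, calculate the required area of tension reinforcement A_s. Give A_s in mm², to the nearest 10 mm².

M_n = M_u/φ = 618/0.90 = 686.667 kN·m.
With M_n = 0.85 f'_c a b (d − a/2), solve the quadratic for a:
a = d − √(d² − 2M_n/(0.85 f'_c b)) = 695 − √(695² − 2 × 686.667×10⁶/(0.85 × 39.3 × 300)) = 106.79 mm.
A_s = 0.85 f'_c a b / f_y = 0.85 × 39.3 × 106.79 × 300 / 415 = 2578.8 mm².

A_s ≈ 2580 mm²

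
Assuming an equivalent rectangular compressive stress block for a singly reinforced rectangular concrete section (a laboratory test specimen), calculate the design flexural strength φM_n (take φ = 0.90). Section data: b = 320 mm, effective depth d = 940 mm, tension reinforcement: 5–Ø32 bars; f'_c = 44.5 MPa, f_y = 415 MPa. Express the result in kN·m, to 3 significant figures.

A_s = 5 × 804 = 4020 mm².
T = A_s f_y = 4020 × 415 = 1668300 N = 1668.3 kN.
From C = T: a = T/(0.85 f'_c b) = 1668300/(0.85 × 44.5 × 320) = 137.83 mm.
M_n = T(d − a/2) = 1668.3 kN × (940 − 68.915) mm = 1453.23 kN·m.
φM_n = 0.90 × 1453.23 = 1307.91 kN·m.

φM_n ≈ 1310 kN·m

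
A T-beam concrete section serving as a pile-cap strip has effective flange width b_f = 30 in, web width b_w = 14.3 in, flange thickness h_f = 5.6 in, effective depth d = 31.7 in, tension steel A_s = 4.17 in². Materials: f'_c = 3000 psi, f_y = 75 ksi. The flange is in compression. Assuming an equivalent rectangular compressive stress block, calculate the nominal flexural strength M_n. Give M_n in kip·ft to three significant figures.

M_n ≈ 773 kip·ft

Tension: T = A_s f_y = 4.17 × 75 = 312.75 kips.
Try a within the flange: a = T/(0.85 f'_c b_f) = 312.75/(0.85 × 3 × 30) = 4.088 in.
Since a = 4.088 ≤ h_f = 5.6 in, the stress block lies entirely in the flange; analyse as a rectangular beam of width b_f.
M_n = T(d − a/2) = 312.75 × (31.7 − 2.044) = 9274.9 kip·in.
M_n = 9274.9/12 = 772.91 kip·ft.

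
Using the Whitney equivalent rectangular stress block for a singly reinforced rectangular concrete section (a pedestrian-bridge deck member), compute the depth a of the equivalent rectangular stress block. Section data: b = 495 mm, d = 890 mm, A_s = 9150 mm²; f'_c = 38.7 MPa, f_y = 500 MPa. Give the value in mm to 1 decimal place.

a ≈ 281.0 mm

T = A_s f_y = 9150 × 500 = 4575000 N = 4575 kN.
Setting C = 0.85 f'_c a b equal to T: a = 4575000/(0.85 × 38.7 × 495) = 281.0 mm.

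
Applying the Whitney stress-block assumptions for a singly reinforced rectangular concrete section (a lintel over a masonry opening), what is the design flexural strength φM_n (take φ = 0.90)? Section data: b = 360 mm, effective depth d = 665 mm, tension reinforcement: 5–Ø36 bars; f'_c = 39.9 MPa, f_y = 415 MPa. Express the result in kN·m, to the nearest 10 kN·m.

A_s = 5 × 1018 = 5090 mm².
T = A_s f_y = 5090 × 415 = 2112350 N = 2112.35 kN.
From C = T: a = T/(0.85 f'_c b) = 2112350/(0.85 × 39.9 × 360) = 173.01 mm.
M_n = T(d − a/2) = 2112.35 kN × (665 − 86.505) mm = 1221.98 kN·m.
φM_n = 0.90 × 1221.98 = 1099.78 kN·m.

φM_n ≈ 1100 kN·m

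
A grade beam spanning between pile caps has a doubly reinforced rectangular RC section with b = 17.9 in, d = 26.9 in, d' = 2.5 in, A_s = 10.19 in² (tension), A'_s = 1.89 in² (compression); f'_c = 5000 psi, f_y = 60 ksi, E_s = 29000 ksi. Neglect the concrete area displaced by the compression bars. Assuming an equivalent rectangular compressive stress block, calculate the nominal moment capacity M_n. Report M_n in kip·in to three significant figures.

Assume both steels yield.
a = (A_s − A'_s) f_y/(0.85 f'_c b) = (10.19 − 1.89) × 60/(0.85 × 5 × 17.9) = 6.546 in.
c = a/β₁ = 6.546/0.8 = 8.183 in; ε'_s = 0.003(c − d')/c = 0.0021 ≥ ε_y = 0.0021, so the compression steel yields.
M_n = (A_s − A'_s) f_y (d − a/2) + A'_s f_y (d − d') = 498 × (26.9 − 3.273) + 113.4 × (26.9 − 2.5) = 11766.2 + 2767.0 = 14533.2 kip·in.

M_n ≈ 14500 kip·in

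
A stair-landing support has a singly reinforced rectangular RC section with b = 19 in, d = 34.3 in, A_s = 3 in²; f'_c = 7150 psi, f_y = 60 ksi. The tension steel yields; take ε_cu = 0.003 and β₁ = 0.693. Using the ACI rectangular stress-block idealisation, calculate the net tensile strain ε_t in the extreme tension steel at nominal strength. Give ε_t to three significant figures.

a = A_s f_y/(0.85 f'_c b) = 1.559 in.
β₁ = 0.693, so c = a/β₁ = 1.559/0.693 = 2.250 in.
From the linear strain diagram with ε_cu = 0.003: ε_t = 0.003 (d − c)/c = 0.003 × (34.3 − 2.250)/2.250 = 0.0427.
Since ε_t ≥ 0.005, the section is tension-controlled.

ε_t ≈ 0.0427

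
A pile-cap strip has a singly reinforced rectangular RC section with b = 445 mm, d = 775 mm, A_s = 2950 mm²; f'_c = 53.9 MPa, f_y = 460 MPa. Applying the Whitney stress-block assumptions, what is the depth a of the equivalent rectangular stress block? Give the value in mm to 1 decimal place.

a ≈ 66.6 mm

T = A_s f_y = 2950 × 460 = 1357000 N = 1357 kN.
Setting C = 0.85 f'_c a b equal to T: a = 1357000/(0.85 × 53.9 × 445) = 66.6 mm.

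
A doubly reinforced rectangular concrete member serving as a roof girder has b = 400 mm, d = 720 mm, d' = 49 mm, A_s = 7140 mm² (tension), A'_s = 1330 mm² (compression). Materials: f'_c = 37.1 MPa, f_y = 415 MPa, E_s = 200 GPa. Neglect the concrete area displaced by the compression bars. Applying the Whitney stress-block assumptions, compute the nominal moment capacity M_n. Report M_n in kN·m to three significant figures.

M_n ≈ 1880 kN·m

Assume both tension and compression steel yield.
Net tension couple steel: A_s − A'_s = 5810 mm².
a = (A_s − A'_s) f_y / (0.85 f'_c b) = 2411150/(0.85 × 37.1 × 400) = 191.15 mm.
c = a/β₁ = 191.15/0.785 = 243.50 mm; ε'_s = 0.003(c − d')/c = 0.0024 ≥ f_y/E_s = 0.0021, so compression steel does yield.
M_n = (A_s − A'_s) f_y (d − a/2) + A'_s f_y (d − d') = [2411150 × (720 − 95.575) + 551950 × (720 − 49)] × 10⁻⁶ = 1505.58 + 370.36 = 1875.94 kN·m.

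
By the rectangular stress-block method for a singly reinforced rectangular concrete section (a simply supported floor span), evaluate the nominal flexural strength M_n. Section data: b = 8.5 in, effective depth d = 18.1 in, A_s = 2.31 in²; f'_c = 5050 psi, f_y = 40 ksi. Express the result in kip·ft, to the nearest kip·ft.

M_n ≈ 130 kip·ft

T = A_s f_y = 2.31 × 40 = 92.4 kips.
a = T/(0.85 f'_c b) = 92.4/(0.85 × 5.05 × 8.5) = 2.532 in.
M_n = T(d − a/2) = 92.4 × (18.1 − 1.266) = 1555.5 kip·in = 1555.5/12 = 129.63 kip·ft.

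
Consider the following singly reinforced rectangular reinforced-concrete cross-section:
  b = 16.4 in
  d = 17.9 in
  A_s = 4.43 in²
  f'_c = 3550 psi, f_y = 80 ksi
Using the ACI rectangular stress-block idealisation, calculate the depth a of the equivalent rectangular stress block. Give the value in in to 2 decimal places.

T = A_s f_y = 4.43 × 80 = 354.4 kips.
a = T/(0.85 f'_c b) = 354.4/(0.85 × 3.55 × 16.4) = 7.16 in.

a ≈ 7.16 in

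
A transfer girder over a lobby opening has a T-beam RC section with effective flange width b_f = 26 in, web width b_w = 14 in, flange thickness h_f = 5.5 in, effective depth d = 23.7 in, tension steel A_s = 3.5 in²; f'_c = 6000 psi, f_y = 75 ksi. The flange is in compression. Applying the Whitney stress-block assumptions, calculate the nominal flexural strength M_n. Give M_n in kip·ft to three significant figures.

Tension: T = A_s f_y = 3.5 × 75 = 262.5 kips.
Try a within the flange: a = T/(0.85 f'_c b_f) = 262.5/(0.85 × 6 × 26) = 1.980 in.
Since a = 1.980 ≤ h_f = 5.5 in, the stress block lies entirely in the flange; analyse as a rectangular beam of width b_f.
M_n = T(d − a/2) = 262.5 × (23.7 − 0.99) = 5961.4 kip·in.
M_n = 5961.4/12 = 496.78 kip·ft.

M_n ≈ 497 kip·ft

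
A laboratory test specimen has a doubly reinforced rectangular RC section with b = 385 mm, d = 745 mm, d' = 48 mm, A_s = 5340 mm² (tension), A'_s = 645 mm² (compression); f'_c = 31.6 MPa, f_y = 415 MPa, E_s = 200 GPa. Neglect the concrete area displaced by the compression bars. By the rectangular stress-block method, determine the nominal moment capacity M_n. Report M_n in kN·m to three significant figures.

Assume both tension and compression steel yield.
Net tension couple steel: A_s − A'_s = 4695 mm².
a = (A_s − A'_s) f_y / (0.85 f'_c b) = 1948425/(0.85 × 31.6 × 385) = 188.42 mm.
c = a/β₁ = 188.42/0.824 = 228.67 mm; ε'_s = 0.003(c − d')/c = 0.0024 ≥ f_y/E_s = 0.0021, so compression steel does yield.
M_n = (A_s − A'_s) f_y (d − a/2) + A'_s f_y (d − d') = [1948425 × (745 − 94.21) + 267675 × (745 − 48)] × 10⁻⁶ = 1268.02 + 186.57 = 1454.59 kN·m.

M_n ≈ 1450 kN·m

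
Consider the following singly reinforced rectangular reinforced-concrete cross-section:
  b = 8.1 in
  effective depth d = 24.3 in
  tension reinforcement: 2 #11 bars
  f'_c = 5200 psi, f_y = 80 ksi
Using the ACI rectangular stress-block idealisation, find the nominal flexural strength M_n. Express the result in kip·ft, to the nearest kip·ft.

M_n ≈ 433 kip·ft

A_s = 2 × 1.56 = 3.12 in².
T = A_s f_y = 3.12 × 80 = 249.6 kips.
a = T/(0.85 f'_c b) = 249.6/(0.85 × 5.2 × 8.1) = 6.972 in.
M_n = T(d − a/2) = 249.6 × (24.3 − 3.486) = 5195.2 kip·in = 5195.2/12 = 432.93 kip·ft.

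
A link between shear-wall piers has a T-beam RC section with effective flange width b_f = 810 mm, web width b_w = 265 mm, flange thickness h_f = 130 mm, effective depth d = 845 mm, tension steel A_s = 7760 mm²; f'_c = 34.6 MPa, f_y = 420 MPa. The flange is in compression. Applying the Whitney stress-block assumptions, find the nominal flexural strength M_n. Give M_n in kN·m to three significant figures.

M_n ≈ 2530 kN·m

Tension: T = A_s f_y = 7760 × 420 = 3259200 N.
Try a within the flange: a = T/(0.85 f'_c b_f) = 3259200/(0.85 × 34.6 × 810) = 136.81 mm.
a = 136.81 > h_f = 130 mm: the block extends into the web. Split into flange-overhang and web parts.
C_f = 0.85 f'_c (b_f − b_w) h_f = 0.85 × 34.6 × (810 − 265) × 130 = 2083699 N.
Remaining web compression depth: a_w = (T − C_f)/(0.85 f'_c b_w) = (3259200 − 2083699)/(0.85 × 34.6 × 265) = 150.83 mm.
M_n = C_f(d − h_f/2) + (T − C_f)(d − a_w/2) = 2083699 × (845 − 65) + 1175501 × (845 − 75.415) = 1625.29 + 904.65 = 2529.94 × 10⁶ N·mm.
M_n = 2529.94 kN·m.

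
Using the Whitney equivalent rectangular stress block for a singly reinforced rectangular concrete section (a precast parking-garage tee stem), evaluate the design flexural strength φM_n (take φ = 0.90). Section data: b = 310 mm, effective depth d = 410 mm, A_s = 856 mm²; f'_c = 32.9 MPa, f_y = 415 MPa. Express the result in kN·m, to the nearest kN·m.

φM_n ≈ 125 kN·m

T = A_s f_y = 856 × 415 = 355240 N = 355.24 kN.
From C = T: a = T/(0.85 f'_c b) = 355240/(0.85 × 32.9 × 310) = 40.98 mm.
M_n = T(d − a/2) = 355.24 kN × (410 − 20.49) mm = 138.37 kN·m.
φM_n = 0.90 × 138.37 = 124.53 kN·m.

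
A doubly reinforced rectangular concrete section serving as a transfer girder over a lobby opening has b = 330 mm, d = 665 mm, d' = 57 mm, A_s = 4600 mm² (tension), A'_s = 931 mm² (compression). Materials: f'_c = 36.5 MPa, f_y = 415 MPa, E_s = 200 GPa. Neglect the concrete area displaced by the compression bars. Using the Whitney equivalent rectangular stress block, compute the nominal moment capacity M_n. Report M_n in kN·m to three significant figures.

Assume both tension and compression steel yield.
Net tension couple steel: A_s − A'_s = 3669 mm².
a = (A_s − A'_s) f_y / (0.85 f'_c b) = 1522635/(0.85 × 36.5 × 330) = 148.72 mm.
c = a/β₁ = 148.72/0.789 = 188.49 mm; ε'_s = 0.003(c − d')/c = 0.0021 ≥ f_y/E_s = 0.0021, so compression steel does yield.
M_n = (A_s − A'_s) f_y (d − a/2) + A'_s f_y (d − d') = [1522635 × (665 − 74.36) + 386365 × (665 − 57)] × 10⁻⁶ = 899.33 + 234.91 = 1134.24 kN·m.

M_n ≈ 1130 kN·m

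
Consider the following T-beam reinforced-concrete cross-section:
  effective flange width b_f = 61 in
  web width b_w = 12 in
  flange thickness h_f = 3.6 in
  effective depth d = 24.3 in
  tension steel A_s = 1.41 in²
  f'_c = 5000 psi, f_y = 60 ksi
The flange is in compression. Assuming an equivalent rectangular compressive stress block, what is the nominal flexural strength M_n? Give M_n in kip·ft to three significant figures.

Tension: T = A_s f_y = 1.41 × 60 = 84.6 kips.
Try a within the flange: a = T/(0.85 f'_c b_f) = 84.6/(0.85 × 5 × 61) = 0.326 in.
Since a = 0.326 ≤ h_f = 3.6 in, the stress block lies entirely in the flange; analyse as a rectangular beam of width b_f.
M_n = T(d − a/2) = 84.6 × (24.3 − 0.163) = 2042.0 kip·in.
M_n = 2042.0/12 = 170.17 kip·ft.

M_n ≈ 170 kip·ft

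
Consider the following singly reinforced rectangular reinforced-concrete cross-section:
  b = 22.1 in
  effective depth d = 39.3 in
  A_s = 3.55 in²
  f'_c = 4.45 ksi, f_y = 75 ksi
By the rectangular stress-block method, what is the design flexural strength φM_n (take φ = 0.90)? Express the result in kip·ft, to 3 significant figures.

T = A_s f_y = 3.55 × 75 = 266.25 kips.
a = T/(0.85 f'_c b) = 266.25/(0.85 × 4.45 × 22.1) = 3.185 in.
M_n = T(d − a/2) = 266.25 × (39.3 − 1.5925) = 10039.6 kip·in = 10039.6/12 = 836.63 kip·ft.
φM_n = 0.90 × 836.63 = 752.97 kip·ft.

φM_n ≈ 753 kip·ft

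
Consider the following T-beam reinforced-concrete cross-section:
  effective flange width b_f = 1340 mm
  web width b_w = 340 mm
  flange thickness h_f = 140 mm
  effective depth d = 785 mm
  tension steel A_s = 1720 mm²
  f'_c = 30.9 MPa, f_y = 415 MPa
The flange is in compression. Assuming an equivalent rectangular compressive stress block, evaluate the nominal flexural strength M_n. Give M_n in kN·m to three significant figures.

Tension: T = A_s f_y = 1720 × 415 = 713800 N.
Try a within the flange: a = T/(0.85 f'_c b_f) = 713800/(0.85 × 30.9 × 1340) = 20.28 mm.
Since a = 20.28 ≤ h_f = 140 mm, the stress block lies entirely in the flange; analyse as a rectangular beam of width b_f.
M_n = T(d − a/2) = 713800 × (785 − 10.14) = 553.10 × 10⁶ N·mm.
M_n = 553.10 kN·m.

M_n ≈ 553 kN·m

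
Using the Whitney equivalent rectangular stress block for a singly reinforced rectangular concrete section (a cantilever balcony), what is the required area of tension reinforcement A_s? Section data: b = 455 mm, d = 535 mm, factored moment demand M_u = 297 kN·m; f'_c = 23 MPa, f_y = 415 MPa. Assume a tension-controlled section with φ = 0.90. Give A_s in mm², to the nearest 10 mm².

M_n = M_u/φ = 297/0.90 = 330 kN·m.
With M_n = 0.85 f'_c a b (d − a/2), solve the quadratic for a:
a = d − √(d² − 2M_n/(0.85 f'_c b)) = 535 − √(535² − 2 × 330×10⁶/(0.85 × 23 × 455)) = 74.53 mm.
A_s = 0.85 f'_c a b / f_y = 0.85 × 23 × 74.53 × 455 / 415 = 1597.5 mm².

A_s ≈ 1600 mm²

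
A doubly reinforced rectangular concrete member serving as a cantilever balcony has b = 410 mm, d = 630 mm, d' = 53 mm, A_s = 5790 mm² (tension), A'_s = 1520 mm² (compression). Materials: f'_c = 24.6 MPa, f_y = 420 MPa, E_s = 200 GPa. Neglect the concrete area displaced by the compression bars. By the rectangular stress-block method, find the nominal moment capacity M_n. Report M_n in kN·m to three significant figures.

Assume both tension and compression steel yield.
Net tension couple steel: A_s − A'_s = 4270 mm².
a = (A_s − A'_s) f_y / (0.85 f'_c b) = 1793400/(0.85 × 24.6 × 410) = 209.19 mm.
c = a/β₁ = 209.19/0.85 = 246.11 mm; ε'_s = 0.003(c − d')/c = 0.0024 ≥ f_y/E_s = 0.0021, so compression steel does yield.
M_n = (A_s − A'_s) f_y (d − a/2) + A'_s f_y (d − d') = [1793400 × (630 − 104.595) + 638400 × (630 − 53)] × 10⁻⁶ = 942.26 + 368.36 = 1310.62 kN·m.

M_n ≈ 1310 kN·m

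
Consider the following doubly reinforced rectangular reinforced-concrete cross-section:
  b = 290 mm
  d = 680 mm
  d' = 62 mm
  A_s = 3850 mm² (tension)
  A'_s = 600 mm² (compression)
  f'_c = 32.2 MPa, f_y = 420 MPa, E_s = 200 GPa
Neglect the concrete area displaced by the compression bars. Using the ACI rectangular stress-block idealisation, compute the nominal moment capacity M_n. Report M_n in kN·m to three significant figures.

Assume both tension and compression steel yield.
Net tension couple steel: A_s − A'_s = 3250 mm².
a = (A_s − A'_s) f_y / (0.85 f'_c b) = 1365000/(0.85 × 32.2 × 290) = 171.97 mm.
c = a/β₁ = 171.97/0.82 = 209.72 mm; ε'_s = 0.003(c − d')/c = 0.0021 ≥ f_y/E_s = 0.0021, so compression steel does yield.
M_n = (A_s − A'_s) f_y (d − a/2) + A'_s f_y (d − d') = [1365000 × (680 − 85.985) + 252000 × (680 − 62)] × 10⁻⁶ = 810.83 + 155.74 = 966.57 kN·m.

M_n ≈ 967 kN·m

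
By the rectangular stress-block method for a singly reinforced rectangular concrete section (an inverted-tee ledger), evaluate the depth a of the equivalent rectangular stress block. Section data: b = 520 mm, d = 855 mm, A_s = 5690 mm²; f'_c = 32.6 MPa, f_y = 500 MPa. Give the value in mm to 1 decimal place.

T = A_s f_y = 5690 × 500 = 2845000 N = 2845 kN.
Setting C = 0.85 f'_c a b equal to T: a = 2845000/(0.85 × 32.6 × 520) = 197.4 mm.

a ≈ 197.4 mm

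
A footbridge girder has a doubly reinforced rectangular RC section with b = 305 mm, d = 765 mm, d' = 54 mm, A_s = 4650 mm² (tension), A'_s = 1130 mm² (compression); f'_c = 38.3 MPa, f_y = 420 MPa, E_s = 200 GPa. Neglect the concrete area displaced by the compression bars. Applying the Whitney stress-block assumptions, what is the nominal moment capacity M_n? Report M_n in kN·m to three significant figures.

M_n ≈ 1360 kN·m

Assume both tension and compression steel yield.
Net tension couple steel: A_s − A'_s = 3520 mm².
a = (A_s − A'_s) f_y / (0.85 f'_c b) = 1478400/(0.85 × 38.3 × 305) = 148.89 mm.
c = a/β₁ = 148.89/0.776 = 191.87 mm; ε'_s = 0.003(c − d')/c = 0.0022 ≥ f_y/E_s = 0.0021, so compression steel does yield.
M_n = (A_s − A'_s) f_y (d − a/2) + A'_s f_y (d − d') = [1478400 × (765 − 74.445) + 474600 × (765 − 54)] × 10⁻⁶ = 1020.92 + 337.44 = 1358.36 kN·m.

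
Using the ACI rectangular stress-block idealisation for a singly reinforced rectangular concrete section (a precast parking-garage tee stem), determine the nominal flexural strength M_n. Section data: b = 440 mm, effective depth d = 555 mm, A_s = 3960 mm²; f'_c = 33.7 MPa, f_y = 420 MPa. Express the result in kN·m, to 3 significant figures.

T = A_s f_y = 3960 × 420 = 1663200 N = 1663.2 kN.
From C = T: a = T/(0.85 f'_c b) = 1663200/(0.85 × 33.7 × 440) = 131.96 mm.
M_n = T(d − a/2) = 1663.2 kN × (555 − 65.98) mm = 813.34 kN·m.

M_n ≈ 813 kN·m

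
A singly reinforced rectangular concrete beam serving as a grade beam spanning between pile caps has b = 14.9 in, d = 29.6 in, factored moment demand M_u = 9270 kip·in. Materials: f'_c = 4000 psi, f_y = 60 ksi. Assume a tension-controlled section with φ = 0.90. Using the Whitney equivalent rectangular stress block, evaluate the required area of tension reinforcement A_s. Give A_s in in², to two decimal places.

A_s ≈ 6.70 in²

M_n = M_u/φ = 9270/0.90 = 10300 kip·in.
From M_n = 0.85 f'_c a b (d − a/2):
a = d − √(d² − 2M_n/(0.85 f'_c b)) = 29.6 − √(29.6² − 2 × 10300/(0.85 × 4 × 14.9)) = 7.931 in.
A_s = 0.85 f'_c a b / f_y = 0.85 × 4 × 7.931 × 14.9 / 60 = 6.696 in².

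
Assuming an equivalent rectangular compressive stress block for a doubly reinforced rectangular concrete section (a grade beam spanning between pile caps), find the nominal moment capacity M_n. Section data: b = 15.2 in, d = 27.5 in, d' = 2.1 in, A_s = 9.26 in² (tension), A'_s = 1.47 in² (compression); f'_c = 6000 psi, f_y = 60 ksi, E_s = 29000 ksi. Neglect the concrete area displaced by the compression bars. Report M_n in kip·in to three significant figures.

Assume both steels yield.
a = (A_s − A'_s) f_y/(0.85 f'_c b) = (9.26 − 1.47) × 60/(0.85 × 6 × 15.2) = 6.029 in.
c = a/β₁ = 6.029/0.75 = 8.039 in; ε'_s = 0.003(c − d')/c = 0.0022 ≥ ε_y = 0.0021, so the compression steel yields.
M_n = (A_s − A'_s) f_y (d − a/2) + A'_s f_y (d − d') = 467.4 × (27.5 − 3.0145) + 88.2 × (27.5 − 2.1) = 11444.5 + 2240.3 = 13684.8 kip·in.

M_n ≈ 13700 kip·in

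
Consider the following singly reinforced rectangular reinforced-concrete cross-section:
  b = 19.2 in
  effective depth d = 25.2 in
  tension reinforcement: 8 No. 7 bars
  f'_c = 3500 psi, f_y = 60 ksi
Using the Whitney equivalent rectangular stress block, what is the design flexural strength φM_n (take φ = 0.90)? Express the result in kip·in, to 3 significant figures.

A_s = 8 × 0.6 = 4.8 in².
T = A_s f_y = 4.8 × 60 = 288 kips.
a = T/(0.85 f'_c b) = 288/(0.85 × 3.5 × 19.2) = 5.042 in.
M_n = T(d − a/2) = 288 × (25.2 − 2.521) = 6531.6 kip·in.
φM_n = 0.90 × 6531.6 = 5878.4 kip·in.

φM_n ≈ 5880 kip·in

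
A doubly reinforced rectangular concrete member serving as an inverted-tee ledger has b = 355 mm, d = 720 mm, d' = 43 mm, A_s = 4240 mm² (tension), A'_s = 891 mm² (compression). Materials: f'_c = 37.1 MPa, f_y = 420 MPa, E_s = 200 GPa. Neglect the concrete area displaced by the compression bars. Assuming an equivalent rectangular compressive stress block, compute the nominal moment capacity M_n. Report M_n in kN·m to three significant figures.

M_n ≈ 1180 kN·m

Assume both tension and compression steel yield.
Net tension couple steel: A_s − A'_s = 3349 mm².
a = (A_s − A'_s) f_y / (0.85 f'_c b) = 1406580/(0.85 × 37.1 × 355) = 125.64 mm.
c = a/β₁ = 125.64/0.785 = 160.05 mm; ε'_s = 0.003(c − d')/c = 0.0022 ≥ f_y/E_s = 0.0021, so compression steel does yield.
M_n = (A_s − A'_s) f_y (d − a/2) + A'_s f_y (d − d') = [1406580 × (720 − 62.82) + 374220 × (720 − 43)] × 10⁻⁶ = 924.38 + 253.35 = 1177.73 kN·m.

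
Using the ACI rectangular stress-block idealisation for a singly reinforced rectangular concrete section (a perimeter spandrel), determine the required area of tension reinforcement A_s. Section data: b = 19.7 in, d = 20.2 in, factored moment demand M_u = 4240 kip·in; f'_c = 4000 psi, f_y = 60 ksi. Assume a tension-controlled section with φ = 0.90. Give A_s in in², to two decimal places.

M_n = M_u/φ = 4240/0.90 = 4711.11 kip·in.
From M_n = 0.85 f'_c a b (d − a/2):
a = d − √(d² − 2M_n/(0.85 f'_c b)) = 20.2 − √(20.2² − 2 × 4711.11/(0.85 × 4 × 19.7)) = 3.849 in.
A_s = 0.85 f'_c a b / f_y = 0.85 × 4 × 3.849 × 19.7 / 60 = 4.297 in².

A_s ≈ 4.30 in²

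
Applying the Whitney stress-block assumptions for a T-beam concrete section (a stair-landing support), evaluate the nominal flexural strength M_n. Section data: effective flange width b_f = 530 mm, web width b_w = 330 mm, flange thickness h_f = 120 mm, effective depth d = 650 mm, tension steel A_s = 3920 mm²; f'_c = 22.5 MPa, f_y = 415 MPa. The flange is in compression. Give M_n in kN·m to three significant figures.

Tension: T = A_s f_y = 3920 × 415 = 1626800 N.
Try a within the flange: a = T/(0.85 f'_c b_f) = 1626800/(0.85 × 22.5 × 530) = 160.49 mm.
a = 160.49 > h_f = 120 mm: the block extends into the web. Split into flange-overhang and web parts.
C_f = 0.85 f'_c (b_f − b_w) h_f = 0.85 × 22.5 × (530 − 330) × 120 = 459000 N.
Remaining web compression depth: a_w = (T − C_f)/(0.85 f'_c b_w) = (1626800 − 459000)/(0.85 × 22.5 × 330) = 185.03 mm.
M_n = C_f(d − h_f/2) + (T − C_f)(d − a_w/2) = 459000 × (650 − 60) + 1167800 × (650 − 92.515) = 270.81 + 651.03 = 921.84 × 10⁶ N·mm.
M_n = 921.84 kN·m.

M_n ≈ 922 kN·m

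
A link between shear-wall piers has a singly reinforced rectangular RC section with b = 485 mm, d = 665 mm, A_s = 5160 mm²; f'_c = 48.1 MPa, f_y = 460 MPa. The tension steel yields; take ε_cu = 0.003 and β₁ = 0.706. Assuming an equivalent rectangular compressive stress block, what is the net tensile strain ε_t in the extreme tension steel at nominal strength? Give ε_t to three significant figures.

ε_t ≈ 0.00877

a = A_s f_y/(0.85 f'_c b) = 119.70 mm.
β₁ = 0.706, so c = a/β₁ = 119.70/0.706 = 169.55 mm.
From the linear strain diagram with ε_cu = 0.003: ε_t = 0.003 (d − c)/c = 0.003 × (665 − 169.55)/169.55 = 0.00877.
Since ε_t ≥ 0.005, the section is tension-controlled.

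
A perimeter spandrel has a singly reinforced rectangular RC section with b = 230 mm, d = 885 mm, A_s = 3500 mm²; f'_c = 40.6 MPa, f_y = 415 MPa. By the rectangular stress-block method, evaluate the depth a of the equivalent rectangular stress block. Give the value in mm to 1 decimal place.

T = A_s f_y = 3500 × 415 = 1452500 N = 1452.5 kN.
Setting C = 0.85 f'_c a b equal to T: a = 1452500/(0.85 × 40.6 × 230) = 183.0 mm.

a ≈ 183.0 mm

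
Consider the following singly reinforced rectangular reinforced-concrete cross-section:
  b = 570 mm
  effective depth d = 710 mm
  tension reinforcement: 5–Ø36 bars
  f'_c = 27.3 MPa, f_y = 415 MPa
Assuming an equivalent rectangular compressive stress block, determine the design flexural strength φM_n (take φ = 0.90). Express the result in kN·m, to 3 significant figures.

φM_n ≈ 1200 kN·m

A_s = 5 × 1018 = 5090 mm².
T = A_s f_y = 5090 × 415 = 2112350 N = 2112.35 kN.
From C = T: a = T/(0.85 f'_c b) = 2112350/(0.85 × 27.3 × 570) = 159.70 mm.
M_n = T(d − a/2) = 2112.35 kN × (710 − 79.85) mm = 1331.10 kN·m.
φM_n = 0.90 × 1331.10 = 1197.99 kN·m.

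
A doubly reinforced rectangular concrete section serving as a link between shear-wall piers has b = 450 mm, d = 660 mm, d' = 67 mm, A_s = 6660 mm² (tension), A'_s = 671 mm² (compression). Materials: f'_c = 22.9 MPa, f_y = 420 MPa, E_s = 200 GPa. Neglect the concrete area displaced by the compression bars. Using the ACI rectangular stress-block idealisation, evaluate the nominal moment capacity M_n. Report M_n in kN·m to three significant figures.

Assume both tension and compression steel yield.
Net tension couple steel: A_s − A'_s = 5989 mm².
a = (A_s − A'_s) f_y / (0.85 f'_c b) = 2515380/(0.85 × 22.9 × 450) = 287.17 mm.
c = a/β₁ = 287.17/0.85 = 337.85 mm; ε'_s = 0.003(c − d')/c = 0.0024 ≥ f_y/E_s = 0.0021, so compression steel does yield.
M_n = (A_s − A'_s) f_y (d − a/2) + A'_s f_y (d − d') = [2515380 × (660 − 143.585) + 281820 × (660 − 67)] × 10⁻⁶ = 1298.98 + 167.12 = 1466.10 kN·m.

M_n ≈ 1470 kN·m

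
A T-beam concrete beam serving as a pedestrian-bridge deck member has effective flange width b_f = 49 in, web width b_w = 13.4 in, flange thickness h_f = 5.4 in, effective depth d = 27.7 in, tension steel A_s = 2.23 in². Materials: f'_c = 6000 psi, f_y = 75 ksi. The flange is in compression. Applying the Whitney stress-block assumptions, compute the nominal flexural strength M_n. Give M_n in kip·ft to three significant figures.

Tension: T = A_s f_y = 2.23 × 75 = 167.25 kips.
Try a within the flange: a = T/(0.85 f'_c b_f) = 167.25/(0.85 × 6 × 49) = 0.669 in.
Since a = 0.669 ≤ h_f = 5.4 in, the stress block lies entirely in the flange; analyse as a rectangular beam of width b_f.
M_n = T(d − a/2) = 167.25 × (27.7 − 0.3345) = 4576.9 kip·in.
M_n = 4576.9/12 = 381.41 kip·ft.

M_n ≈ 381 kip·ft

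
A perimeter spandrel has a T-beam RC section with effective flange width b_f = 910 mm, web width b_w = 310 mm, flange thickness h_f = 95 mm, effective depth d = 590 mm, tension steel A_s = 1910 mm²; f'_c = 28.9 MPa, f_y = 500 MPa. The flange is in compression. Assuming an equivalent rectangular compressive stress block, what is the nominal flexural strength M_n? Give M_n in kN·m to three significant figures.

Tension: T = A_s f_y = 1910 × 500 = 955000 N.
Try a within the flange: a = T/(0.85 f'_c b_f) = 955000/(0.85 × 28.9 × 910) = 42.72 mm.
Since a = 42.72 ≤ h_f = 95 mm, the stress block lies entirely in the flange; analyse as a rectangular beam of width b_f.
M_n = T(d − a/2) = 955000 × (590 − 21.36) = 543.05 × 10⁶ N·mm.
M_n = 543.05 kN·m.

M_n ≈ 543 kN·m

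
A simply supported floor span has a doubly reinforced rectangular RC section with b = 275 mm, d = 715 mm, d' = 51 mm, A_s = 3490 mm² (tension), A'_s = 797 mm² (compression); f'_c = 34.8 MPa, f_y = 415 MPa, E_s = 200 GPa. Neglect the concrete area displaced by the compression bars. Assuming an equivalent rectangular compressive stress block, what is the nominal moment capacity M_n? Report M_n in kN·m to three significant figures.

Assume both tension and compression steel yield.
Net tension couple steel: A_s − A'_s = 2693 mm².
a = (A_s − A'_s) f_y / (0.85 f'_c b) = 1117595/(0.85 × 34.8 × 275) = 137.39 mm.
c = a/β₁ = 137.39/0.801 = 171.52 mm; ε'_s = 0.003(c − d')/c = 0.0021 ≥ f_y/E_s = 0.0021, so compression steel does yield.
M_n = (A_s − A'_s) f_y (d − a/2) + A'_s f_y (d − d') = [1117595 × (715 − 68.695) + 330755 × (715 − 51)] × 10⁻⁶ = 722.31 + 219.62 = 941.93 kN·m.

M_n ≈ 942 kN·m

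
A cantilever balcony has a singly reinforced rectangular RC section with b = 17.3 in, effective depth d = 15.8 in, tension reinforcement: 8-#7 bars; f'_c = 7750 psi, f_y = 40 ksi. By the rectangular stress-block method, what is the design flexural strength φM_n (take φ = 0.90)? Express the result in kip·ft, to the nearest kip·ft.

A_s = 8 × 0.6 = 4.8 in².
T = A_s f_y = 4.8 × 40 = 192 kips.
a = T/(0.85 f'_c b) = 192/(0.85 × 7.75 × 17.3) = 1.685 in.
M_n = T(d − a/2) = 192 × (15.8 − 0.8425) = 2871.8 kip·in = 2871.8/12 = 239.32 kip·ft.
φM_n = 0.90 × 239.32 = 215.39 kip·ft.

φM_n ≈ 215 kip·ft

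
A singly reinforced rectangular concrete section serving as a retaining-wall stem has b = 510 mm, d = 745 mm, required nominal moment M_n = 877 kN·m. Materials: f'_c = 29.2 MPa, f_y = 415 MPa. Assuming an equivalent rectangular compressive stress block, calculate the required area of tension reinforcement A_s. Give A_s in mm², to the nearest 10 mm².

With M_n = 0.85 f'_c a b (d − a/2), solve the quadratic for a:
a = d − √(d² − 2M_n/(0.85 f'_c b)) = 745 − √(745² − 2 × 877×10⁶/(0.85 × 29.2 × 510)) = 99.66 mm.
A_s = 0.85 f'_c a b / f_y = 0.85 × 29.2 × 99.66 × 510 / 415 = 3039.8 mm².

A_s ≈ 3040 mm²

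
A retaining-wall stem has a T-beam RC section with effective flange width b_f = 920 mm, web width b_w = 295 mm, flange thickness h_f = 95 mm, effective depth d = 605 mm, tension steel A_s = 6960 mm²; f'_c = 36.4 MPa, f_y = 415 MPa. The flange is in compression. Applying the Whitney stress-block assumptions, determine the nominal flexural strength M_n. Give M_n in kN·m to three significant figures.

M_n ≈ 1600 kN·m

Tension: T = A_s f_y = 6960 × 415 = 2888400 N.
Try a within the flange: a = T/(0.85 f'_c b_f) = 2888400/(0.85 × 36.4 × 920) = 101.47 mm.
a = 101.47 > h_f = 95 mm: the block extends into the web. Split into flange-overhang and web parts.
C_f = 0.85 f'_c (b_f − b_w) h_f = 0.85 × 36.4 × (920 − 295) × 95 = 1837063 N.
Remaining web compression depth: a_w = (T − C_f)/(0.85 f'_c b_w) = (2888400 − 1837063)/(0.85 × 36.4 × 295) = 115.19 mm.
M_n = C_f(d − h_f/2) + (T − C_f)(d − a_w/2) = 1837063 × (605 − 47.5) + 1051337 × (605 − 57.595) = 1024.16 + 575.51 = 1599.67 × 10⁶ N·mm.
M_n = 1599.67 kN·m.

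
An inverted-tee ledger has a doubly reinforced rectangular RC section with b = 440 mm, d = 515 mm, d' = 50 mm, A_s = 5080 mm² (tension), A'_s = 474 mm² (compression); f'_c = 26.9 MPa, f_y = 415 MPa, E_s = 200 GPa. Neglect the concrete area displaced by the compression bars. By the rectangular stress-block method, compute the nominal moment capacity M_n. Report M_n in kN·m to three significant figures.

M_n ≈ 894 kN·m

Assume both tension and compression steel yield.
Net tension couple steel: A_s − A'_s = 4606 mm².
a = (A_s − A'_s) f_y / (0.85 f'_c b) = 1911490/(0.85 × 26.9 × 440) = 190.00 mm.
c = a/β₁ = 190.00/0.85 = 223.53 mm; ε'_s = 0.003(c − d')/c = 0.0023 ≥ f_y/E_s = 0.0021, so compression steel does yield.
M_n = (A_s − A'_s) f_y (d − a/2) + A'_s f_y (d − d') = [1911490 × (515 − 95) + 196710 × (515 − 50)] × 10⁻⁶ = 802.83 + 91.47 = 894.30 kN·m.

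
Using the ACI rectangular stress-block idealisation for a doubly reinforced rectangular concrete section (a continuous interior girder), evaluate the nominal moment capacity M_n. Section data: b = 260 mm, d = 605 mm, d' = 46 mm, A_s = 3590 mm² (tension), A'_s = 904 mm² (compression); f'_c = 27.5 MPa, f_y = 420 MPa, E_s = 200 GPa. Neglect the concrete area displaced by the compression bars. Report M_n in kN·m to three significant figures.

Assume both tension and compression steel yield.
Net tension couple steel: A_s − A'_s = 2686 mm².
a = (A_s − A'_s) f_y / (0.85 f'_c b) = 1128120/(0.85 × 27.5 × 260) = 185.62 mm.
c = a/β₁ = 185.62/0.85 = 218.38 mm; ε'_s = 0.003(c − d')/c = 0.0024 ≥ f_y/E_s = 0.0021, so compression steel does yield.
M_n = (A_s − A'_s) f_y (d − a/2) + A'_s f_y (d − d') = [1128120 × (605 − 92.81) + 379680 × (605 − 46)] × 10⁻⁶ = 577.81 + 212.24 = 790.05 kN·m.

M_n ≈ 790 kN·m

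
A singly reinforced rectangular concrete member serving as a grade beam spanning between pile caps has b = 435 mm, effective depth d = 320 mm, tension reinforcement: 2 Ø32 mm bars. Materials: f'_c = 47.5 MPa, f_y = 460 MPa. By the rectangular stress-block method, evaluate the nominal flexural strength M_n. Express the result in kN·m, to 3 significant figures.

A_s = 2 × 804 = 1608 mm².
T = A_s f_y = 1608 × 460 = 739680 N = 739.68 kN.
From C = T: a = T/(0.85 f'_c b) = 739680/(0.85 × 47.5 × 435) = 42.12 mm.
M_n = T(d − a/2) = 739.68 kN × (320 − 21.06) mm = 221.12 kN·m.

M_n ≈ 221 kN·m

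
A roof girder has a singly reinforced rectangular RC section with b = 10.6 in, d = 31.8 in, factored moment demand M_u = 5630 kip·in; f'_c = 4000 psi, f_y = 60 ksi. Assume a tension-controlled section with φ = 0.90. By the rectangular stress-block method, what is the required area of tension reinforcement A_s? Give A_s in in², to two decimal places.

M_n = M_u/φ = 5630/0.90 = 6255.56 kip·in.
From M_n = 0.85 f'_c a b (d − a/2):
a = d − √(d² − 2M_n/(0.85 f'_c b)) = 31.8 − √(31.8² − 2 × 6255.56/(0.85 × 4 × 10.6)) = 6.030 in.
A_s = 0.85 f'_c a b / f_y = 0.85 × 4 × 6.030 × 10.6 / 60 = 3.622 in².

A_s ≈ 3.62 in²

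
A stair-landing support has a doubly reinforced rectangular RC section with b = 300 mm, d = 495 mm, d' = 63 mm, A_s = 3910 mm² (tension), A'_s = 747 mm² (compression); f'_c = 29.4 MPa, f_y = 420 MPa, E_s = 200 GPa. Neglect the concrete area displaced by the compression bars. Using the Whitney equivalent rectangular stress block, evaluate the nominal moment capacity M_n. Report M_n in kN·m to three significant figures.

Assume both tension and compression steel yield.
Net tension couple steel: A_s − A'_s = 3163 mm².
a = (A_s − A'_s) f_y / (0.85 f'_c b) = 1328460/(0.85 × 29.4 × 300) = 177.20 mm.
c = a/β₁ = 177.20/0.84 = 210.95 mm; ε'_s = 0.003(c − d')/c = 0.0021 ≥ f_y/E_s = 0.0021, so compression steel does yield.
M_n = (A_s − A'_s) f_y (d − a/2) + A'_s f_y (d − d') = [1328460 × (495 − 88.6) + 313740 × (495 − 63)] × 10⁻⁶ = 539.89 + 135.54 = 675.43 kN·m.

M_n ≈ 675 kN·m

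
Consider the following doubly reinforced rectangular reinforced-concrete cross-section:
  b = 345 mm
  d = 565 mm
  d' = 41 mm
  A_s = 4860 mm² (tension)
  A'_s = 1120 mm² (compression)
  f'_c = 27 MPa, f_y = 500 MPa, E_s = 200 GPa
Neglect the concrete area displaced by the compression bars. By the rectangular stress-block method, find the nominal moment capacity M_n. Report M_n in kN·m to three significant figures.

M_n ≈ 1130 kN·m

Assume both tension and compression steel yield.
Net tension couple steel: A_s − A'_s = 3740 mm².
a = (A_s − A'_s) f_y / (0.85 f'_c b) = 1870000/(0.85 × 27 × 345) = 236.18 mm.
c = a/β₁ = 236.18/0.85 = 277.86 mm; ε'_s = 0.003(c − d')/c = 0.0026 ≥ f_y/E_s = 0.0025, so compression steel does yield.
M_n = (A_s − A'_s) f_y (d − a/2) + A'_s f_y (d − d') = [1870000 × (565 − 118.09) + 560000 × (565 − 41)] × 10⁻⁶ = 835.72 + 293.44 = 1129.16 kN·m.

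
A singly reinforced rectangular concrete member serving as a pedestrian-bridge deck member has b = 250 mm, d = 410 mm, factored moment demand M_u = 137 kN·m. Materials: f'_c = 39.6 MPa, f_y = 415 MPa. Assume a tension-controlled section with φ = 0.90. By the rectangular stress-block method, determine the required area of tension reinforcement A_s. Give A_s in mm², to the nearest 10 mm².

A_s ≈ 950 mm²

M_n = M_u/φ = 137/0.90 = 152.222 kN·m.
With M_n = 0.85 f'_c a b (d − a/2), solve the quadratic for a:
a = d − √(d² − 2M_n/(0.85 f'_c b)) = 410 − √(410² − 2 × 152.222×10⁶/(0.85 × 39.6 × 250)) = 46.79 mm.
A_s = 0.85 f'_c a b / f_y = 0.85 × 39.6 × 46.79 × 250 / 415 = 948.8 mm².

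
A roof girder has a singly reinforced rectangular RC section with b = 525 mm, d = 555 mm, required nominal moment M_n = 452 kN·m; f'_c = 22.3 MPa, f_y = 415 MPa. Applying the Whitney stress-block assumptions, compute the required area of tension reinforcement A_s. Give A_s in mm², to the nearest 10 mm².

A_s ≈ 2130 mm²

With M_n = 0.85 f'_c a b (d − a/2), solve the quadratic for a:
a = d − √(d² − 2M_n/(0.85 f'_c b)) = 555 − √(555² − 2 × 452×10⁶/(0.85 × 22.3 × 525)) = 88.97 mm.
A_s = 0.85 f'_c a b / f_y = 0.85 × 22.3 × 88.97 × 525 / 415 = 2133.4 mm².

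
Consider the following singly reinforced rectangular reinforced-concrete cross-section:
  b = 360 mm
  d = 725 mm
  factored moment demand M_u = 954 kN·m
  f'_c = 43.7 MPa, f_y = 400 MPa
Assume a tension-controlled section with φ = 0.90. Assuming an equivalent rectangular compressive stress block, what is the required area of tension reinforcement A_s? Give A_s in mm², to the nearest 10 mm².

M_n = M_u/φ = 954/0.90 = 1060 kN·m.
With M_n = 0.85 f'_c a b (d − a/2), solve the quadratic for a:
a = d − √(d² − 2M_n/(0.85 f'_c b)) = 725 − √(725² − 2 × 1060×10⁶/(0.85 × 43.7 × 360)) = 119.12 mm.
A_s = 0.85 f'_c a b / f_y = 0.85 × 43.7 × 119.12 × 360 / 400 = 3982.2 mm².

A_s ≈ 3980 mm²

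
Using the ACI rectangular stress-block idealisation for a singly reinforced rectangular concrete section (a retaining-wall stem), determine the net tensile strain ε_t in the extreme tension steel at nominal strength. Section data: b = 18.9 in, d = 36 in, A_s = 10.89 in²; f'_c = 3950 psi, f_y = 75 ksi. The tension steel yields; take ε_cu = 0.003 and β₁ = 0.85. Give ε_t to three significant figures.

ε_t ≈ 0.00413

a = A_s f_y/(0.85 f'_c b) = 12.871 in.
β₁ = 0.85, so c = a/β₁ = 12.871/0.85 = 15.142 in.
From the linear strain diagram with ε_cu = 0.003: ε_t = 0.003 (d − c)/c = 0.003 × (36 − 15.142)/15.142 = 0.00413.
ε_t is between 0.004 and 0.005 — transition zone.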